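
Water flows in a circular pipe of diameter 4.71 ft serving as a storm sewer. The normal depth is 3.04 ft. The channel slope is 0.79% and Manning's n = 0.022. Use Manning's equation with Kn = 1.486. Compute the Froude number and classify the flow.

subcritical

For a circular section of diameter D = 4.71 ft at depth y = 3.04 ft, the central angle is θ = 2 arccos(1 − 2y/D) = 3.732 rad. Then A = (D²/8)(θ − sin θ) = 11.89 ft² and P = Dθ/2 = 8.789 ft.
Hydraulic radius R = A/P = 11.89/8.789 = 1.353 ft.
V = (1.486/n) R^(2/3) √S = (1.486/0.022) × 1.353^(2/3) × √0.0079 = 7.345 ft/s. Hydraulic depth D_h = A/T = 11.89/4.506 = 2.639 ft.
Froude number Fr = V/√(g·D_h) = 7.345/√(32.2×2.639) = 0.797, which is less than 1, so the flow is subcritical.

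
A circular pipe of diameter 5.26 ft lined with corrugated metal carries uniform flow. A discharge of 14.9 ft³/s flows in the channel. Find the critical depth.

y_c = 1.05 ft

At critical depth, Q² T / (g A³) = 1, i.e. A³/T = Q²/g = 14.9²/32.2 = 6.895.
Trying y = 0.779 ft: A³/T = 2.162 — too small.
Trying y = 1.05 ft: A³/T = 6.986 — close enough.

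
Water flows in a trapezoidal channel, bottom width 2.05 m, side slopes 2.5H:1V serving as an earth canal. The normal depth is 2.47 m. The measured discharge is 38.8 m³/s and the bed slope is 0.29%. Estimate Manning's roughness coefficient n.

With bottom width b = 2.05 m and side slope z = 2.5: A = (b + zy)y = (2.05 + 2.5×2.47)×2.47 = 20.32 m²; P = b + 2y√(1+z²) = 2.05 + 2×2.47×2.693 = 15.35 m.
Hydraulic radius R = A/P = 20.32/15.35 = 1.323 m.
Rearranging Manning's equation: n = (1/Q) A R^(2/3) S^(1/2) = (1/38.8) × 20.32 × 1.323^(2/3) × √0.0029 = 0.034.

n = 0.034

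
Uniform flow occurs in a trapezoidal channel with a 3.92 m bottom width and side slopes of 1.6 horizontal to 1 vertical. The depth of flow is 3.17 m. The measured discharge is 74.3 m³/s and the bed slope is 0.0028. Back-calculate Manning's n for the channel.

n = 0.03

With bottom width b = 3.92 m and side slope z = 1.6: A = (b + zy)y = (3.92 + 1.6×3.17)×3.17 = 28.5 m²; P = b + 2y√(1+z²) = 3.92 + 2×3.17×1.887 = 15.88 m.
Hydraulic radius R = A/P = 28.5/15.88 = 1.795 m.
Rearranging Manning's equation: n = (1/Q) A R^(2/3) S^(1/2) = (1/74.3) × 28.5 × 1.795^(2/3) × √0.0028 = 0.03.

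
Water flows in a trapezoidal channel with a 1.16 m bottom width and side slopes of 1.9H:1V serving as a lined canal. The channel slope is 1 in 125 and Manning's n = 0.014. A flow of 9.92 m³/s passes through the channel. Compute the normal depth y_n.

y_n = 0.873 m

Manning's equation rearranged: A R^(2/3) = nQ / (1·√S) = 0.014 × 9.92 / (√0.008) = 1.553.
Trying y = 1.09 m: A R^(2/3) = 2.514 — too large.
Trying y = 0.873 m: A R^(2/3) = 1.553 — ≈ 1.553.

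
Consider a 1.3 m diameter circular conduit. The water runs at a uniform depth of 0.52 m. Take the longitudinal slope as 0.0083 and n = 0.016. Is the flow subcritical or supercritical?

supercritical

For a circular section of diameter D = 1.3 m at depth y = 0.52 m, the central angle is θ = 2 arccos(1 − 2y/D) = 2.739 rad. Then A = (D²/8)(θ − sin θ) = 0.4958 m² and P = Dθ/2 = 1.78 m.
Hydraulic radius R = A/P = 0.4958/1.78 = 0.2785 m.
V = (1/n) R^(2/3) √S = (1/0.016) × 0.2785^(2/3) × √0.0083 = 2.428 m/s. Hydraulic depth D_h = A/T = 0.4958/1.274 = 0.3892 m.
Froude number Fr = V/√(g·D_h) = 2.428/√(9.81×0.3892) = 1.24, which is greater than 1, so the flow is supercritical.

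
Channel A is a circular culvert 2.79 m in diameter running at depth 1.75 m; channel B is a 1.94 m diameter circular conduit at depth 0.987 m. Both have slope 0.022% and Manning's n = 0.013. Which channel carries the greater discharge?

Channel A: For a circular section of diameter D = 2.79 m at depth y = 1.75 m, the central angle is θ = 2 arccos(1 − 2y/D) = 3.656 rad. Then A = (D²/8)(θ − sin θ) = 4.036 m² and P = Dθ/2 = 5.1 m. Hydraulic radius R = A/P = 4.036/5.1 = 0.7914 m. Q_A = (1/0.013)·4.036·0.7914^(2/3)·√0.00022 = 3.94 m³/s.
Channel B: For a circular section of diameter D = 1.94 m at depth y = 0.987 m, the central angle is θ = 2 arccos(1 − 2y/D) = 3.177 rad. Then A = (D²/8)(θ − sin θ) = 1.511 m² and P = Dθ/2 = 3.081 m. Hydraulic radius R = A/P = 1.511/3.081 = 0.4904 m. Q_B = (1/0.013)·1.511·0.4904^(2/3)·√0.00022 = 1.072 m³/s.
Q_A = 3.94 m³/s vs Q_B = 1.072 m³/s, so channel A carries more.

channel A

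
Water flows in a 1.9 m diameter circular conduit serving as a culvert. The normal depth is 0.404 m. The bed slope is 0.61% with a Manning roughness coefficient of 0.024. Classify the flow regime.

For a circular section of diameter D = 1.9 m at depth y = 0.404 m, the central angle is θ = 2 arccos(1 − 2y/D) = 1.917 rad. Then A = (D²/8)(θ − sin θ) = 0.4406 m² and P = Dθ/2 = 1.821 m.
Hydraulic radius R = A/P = 0.4406/1.821 = 0.2419 m.
V = (1/n) R^(2/3) √S = (1/0.024) × 0.2419^(2/3) × √0.0061 = 1.263 m/s. Hydraulic depth D_h = A/T = 0.4406/1.555 = 0.2834 m.
Froude number Fr = V/√(g·D_h) = 1.263/√(9.81×0.2834) = 0.758, which is less than 1, so the flow is subcritical.

subcritical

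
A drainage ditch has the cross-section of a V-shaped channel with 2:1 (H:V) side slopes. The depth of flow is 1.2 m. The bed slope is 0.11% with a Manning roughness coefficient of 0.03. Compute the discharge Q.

Q = 2.1 m³/s

For a triangular section with side slope z = 2: A = zy² = 2×1.2² = 2.88 m²; P = 2y√(1+z²) = 2×1.2×2.236 = 5.367 m.
Hydraulic radius R = A/P = 2.88/5.367 = 0.5367 m.
Manning's equation: Q = (1/n) A R^(2/3) S^(1/2) = (1/0.03) × 2.88 × 0.5367^(2/3) × 0.0011^(1/2) = 2.1 m³/s.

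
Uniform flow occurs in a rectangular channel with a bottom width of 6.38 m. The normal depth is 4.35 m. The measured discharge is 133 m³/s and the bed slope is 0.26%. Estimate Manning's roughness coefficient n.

Flow area A = b·y = 6.38 × 4.35 = 27.75 m². Wetted perimeter P = b + 2y = 6.38 + 2×4.35 = 15.08 m.
Hydraulic radius R = A/P = 27.75/15.08 = 1.84 m.
Rearranging Manning's equation: n = (1/Q) A R^(2/3) S^(1/2) = (1/133) × 27.75 × 1.84^(2/3) × √0.0026 = 0.016.

n = 0.016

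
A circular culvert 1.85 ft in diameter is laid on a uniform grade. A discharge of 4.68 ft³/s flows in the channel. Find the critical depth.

At critical depth, Q² T / (g A³) = 1, i.e. A³/T = Q²/g = 4.68²/32.2 = 0.6802.
At y = 0.648 ft: A³/T = 0.335 — low.
At y = 0.779 ft: A³/T = 0.6801 — matches.

y_c = 0.779 ft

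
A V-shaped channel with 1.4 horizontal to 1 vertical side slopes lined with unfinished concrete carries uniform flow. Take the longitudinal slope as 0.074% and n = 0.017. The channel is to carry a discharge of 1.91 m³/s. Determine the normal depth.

y_n = 1.18 m

Manning's equation rearranged: A R^(2/3) = nQ / (1·√S) = 0.017 × 1.91 / (√0.00074) = 1.194.
At y = 0.998 m: A R^(2/3) = 0.7646 — too small.
At y = 1.47 m: A R^(2/3) = 2.148 — too large.
At y = 1.18 m: A R^(2/3) = 1.195 — close enough.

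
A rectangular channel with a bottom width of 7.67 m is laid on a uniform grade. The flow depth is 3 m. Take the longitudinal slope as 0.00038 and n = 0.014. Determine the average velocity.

V = 1.97 m/s

Flow area A = b·y = 7.67 × 3 = 23.01 m². Wetted perimeter P = b + 2y = 7.67 + 2×3 = 13.67 m.
Hydraulic radius R = A/P = 23.01/13.67 = 1.683 m.
From Manning's equation, V = (1/n) R^(2/3) S^(1/2) = (1/0.014) × 1.683^(2/3) × 0.00038^(1/2) = 1.97 m/s.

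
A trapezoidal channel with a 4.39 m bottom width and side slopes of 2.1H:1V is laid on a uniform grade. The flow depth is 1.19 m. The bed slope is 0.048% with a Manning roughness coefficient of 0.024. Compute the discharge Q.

With bottom width b = 4.39 m and side slope z = 2.1: A = (b + zy)y = (4.39 + 2.1×1.19)×1.19 = 8.198 m²; P = b + 2y√(1+z²) = 4.39 + 2×1.19×2.326 = 9.926 m.
Hydraulic radius R = A/P = 8.198/9.926 = 0.8259 m.
Manning's equation: Q = (1/n) A R^(2/3) S^(1/2) = (1/0.024) × 8.198 × 0.8259^(2/3) × 0.00048^(1/2) = 6.59 m³/s.

Q = 6.59 m³/s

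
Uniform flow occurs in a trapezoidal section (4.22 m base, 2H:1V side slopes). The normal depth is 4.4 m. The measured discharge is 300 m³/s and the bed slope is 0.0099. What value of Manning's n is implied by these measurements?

n = 0.034

With bottom width b = 4.22 m and side slope z = 2: A = (b + zy)y = (4.22 + 2×4.4)×4.4 = 57.29 m²; P = b + 2y√(1+z²) = 4.22 + 2×4.4×2.236 = 23.9 m.
Hydraulic radius R = A/P = 57.29/23.9 = 2.397 m.
Rearranging Manning's equation: n = (1/Q) A R^(2/3) S^(1/2) = (1/300) × 57.29 × 2.397^(2/3) × √0.0099 = 0.034.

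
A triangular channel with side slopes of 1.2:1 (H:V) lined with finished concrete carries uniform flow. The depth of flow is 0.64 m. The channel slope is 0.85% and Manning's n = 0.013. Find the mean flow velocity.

V = 2.78 m/s

For a triangular section with side slope z = 1.2: A = zy² = 1.2×0.64² = 0.4915 m²; P = 2y√(1+z²) = 2×0.64×1.562 = 1.999 m.
Hydraulic radius R = A/P = 0.4915/1.999 = 0.2458 m.
From Manning's equation, V = (1/n) R^(2/3) S^(1/2) = (1/0.013) × 0.2458^(2/3) × 0.0085^(1/2) = 2.78 m/s.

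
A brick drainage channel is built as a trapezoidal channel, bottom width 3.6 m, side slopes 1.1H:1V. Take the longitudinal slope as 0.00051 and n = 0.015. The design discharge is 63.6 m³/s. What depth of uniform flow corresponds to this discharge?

Manning's equation rearranged: A R^(2/3) = nQ / (1·√S) = 0.015 × 63.6 / (√0.00051) = 42.24.
At y = 2.63 m: A R^(2/3) = 22.33 — too small.
At y = 4 m: A R^(2/3) = 51.9 — too large.
At y = 3.62 m: A R^(2/3) = 42.27 — matches.

y_n = 3.62 m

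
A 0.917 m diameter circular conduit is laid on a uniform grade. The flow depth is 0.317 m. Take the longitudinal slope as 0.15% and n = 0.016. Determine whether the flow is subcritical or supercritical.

For a circular section of diameter D = 0.917 m at depth y = 0.317 m, the central angle is θ = 2 arccos(1 − 2y/D) = 2.514 rad. Then A = (D²/8)(θ − sin θ) = 0.2026 m² and P = Dθ/2 = 1.153 m.
Hydraulic radius R = A/P = 0.2026/1.153 = 0.1757 m.
V = (1/n) R^(2/3) √S = (1/0.016) × 0.1757^(2/3) × √0.0015 = 0.7594 m/s. Hydraulic depth D_h = A/T = 0.2026/0.8722 = 0.2322 m.
Froude number Fr = V/√(g·D_h) = 0.7594/√(9.81×0.2322) = 0.503, which is less than 1, so the flow is subcritical.

subcritical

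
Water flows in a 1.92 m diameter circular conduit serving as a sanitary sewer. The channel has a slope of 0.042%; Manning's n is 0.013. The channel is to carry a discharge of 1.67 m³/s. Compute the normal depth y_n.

y_n = 1.07 m

Manning's equation rearranged: A R^(2/3) = nQ / (1·√S) = 0.013 × 1.67 / (√0.00042) = 1.059.
Try y = 1.32 m: A R^(2/3) = 1.451 — too large.
Try y = 0.948 m: A R^(2/3) = 0.8687 — too small.
Try y = 1.07 m: A R^(2/3) = 1.062 — ≈ 1.059.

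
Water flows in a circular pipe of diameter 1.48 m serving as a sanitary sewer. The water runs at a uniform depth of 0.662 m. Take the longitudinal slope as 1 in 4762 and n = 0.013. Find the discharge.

Q = 0.407 m³/s

For a circular section of diameter D = 1.48 m at depth y = 0.662 m, the central angle is θ = 2 arccos(1 − 2y/D) = 2.93 rad. Then A = (D²/8)(θ − sin θ) = 0.7449 m² and P = Dθ/2 = 2.168 m.
Hydraulic radius R = A/P = 0.7449/2.168 = 0.3435 m.
Manning's equation: Q = (1/n) A R^(2/3) S^(1/2) = (1/0.013) × 0.7449 × 0.3435^(2/3) × 0.00021^(1/2) = 0.407 m³/s.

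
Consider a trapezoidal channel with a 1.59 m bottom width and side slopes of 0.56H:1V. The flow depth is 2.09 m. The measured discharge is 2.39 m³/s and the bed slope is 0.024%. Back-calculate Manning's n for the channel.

With bottom width b = 1.59 m and side slope z = 0.56: A = (b + zy)y = (1.59 + 0.56×2.09)×2.09 = 5.769 m²; P = b + 2y√(1+z²) = 1.59 + 2×2.09×1.146 = 6.381 m.
Hydraulic radius R = A/P = 5.769/6.381 = 0.9042 m.
Rearranging Manning's equation: n = (1/Q) A R^(2/3) S^(1/2) = (1/2.39) × 5.769 × 0.9042^(2/3) × √0.00024 = 0.035.

n = 0.035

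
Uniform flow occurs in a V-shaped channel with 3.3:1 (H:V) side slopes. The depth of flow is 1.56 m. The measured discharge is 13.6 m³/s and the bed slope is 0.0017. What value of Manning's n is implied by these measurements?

For a triangular section with side slope z = 3.3: A = zy² = 3.3×1.56² = 8.031 m²; P = 2y√(1+z²) = 2×1.56×3.448 = 10.76 m.
Hydraulic radius R = A/P = 8.031/10.76 = 0.7465 m.
Rearranging Manning's equation: n = (1/Q) A R^(2/3) S^(1/2) = (1/13.6) × 8.031 × 0.7465^(2/3) × √0.0017 = 0.02.

n = 0.02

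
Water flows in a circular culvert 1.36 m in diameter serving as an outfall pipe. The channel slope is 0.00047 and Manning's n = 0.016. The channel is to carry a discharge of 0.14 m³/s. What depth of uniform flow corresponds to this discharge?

y_n = 0.351 m

Manning's equation rearranged: A R^(2/3) = nQ / (1·√S) = 0.016 × 0.14 / (√0.00047) = 0.1033.
Trying y = 0.242 m: A R^(2/3) = 0.04886 — too small.
Trying y = 0.424 m: A R^(2/3) = 0.1493 — too large.
Trying y = 0.351 m: A R^(2/3) = 0.1032 — ≈ 0.1033.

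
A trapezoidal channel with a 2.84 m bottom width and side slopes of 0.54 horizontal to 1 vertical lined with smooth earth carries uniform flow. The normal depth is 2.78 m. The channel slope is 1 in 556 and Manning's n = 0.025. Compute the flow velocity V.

With bottom width b = 2.84 m and side slope z = 0.54: A = (b + zy)y = (2.84 + 0.54×2.78)×2.78 = 12.07 m²; P = b + 2y√(1+z²) = 2.84 + 2×2.78×1.136 = 9.159 m.
Hydraulic radius R = A/P = 12.07/9.159 = 1.318 m.
From Manning's equation, V = (1/n) R^(2/3) S^(1/2) = (1/0.025) × 1.318^(2/3) × 0.001799^(1/2) = 2.04 m/s.

V = 2.04 m/s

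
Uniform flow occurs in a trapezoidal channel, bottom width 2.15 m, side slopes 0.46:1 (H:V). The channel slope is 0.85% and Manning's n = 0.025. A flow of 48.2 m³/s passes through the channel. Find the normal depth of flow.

Manning's equation rearranged: A R^(2/3) = nQ / (1·√S) = 0.025 × 48.2 / (√0.0085) = 13.07.
At y = 2.69 m: A R^(2/3) = 9.879 — short.
At y = 3.71 m: A R^(2/3) = 17.79 — over.
At y = 3.14 m: A R^(2/3) = 13.06 — ≈ 13.07.

y_n = 3.14 m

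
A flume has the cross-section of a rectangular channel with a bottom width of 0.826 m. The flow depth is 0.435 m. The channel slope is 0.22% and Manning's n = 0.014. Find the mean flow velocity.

Flow area A = b·y = 0.826 × 0.435 = 0.3593 m². Wetted perimeter P = b + 2y = 0.826 + 2×0.435 = 1.696 m.
Hydraulic radius R = A/P = 0.3593/1.696 = 0.2119 m.
From Manning's equation, V = (1/n) R^(2/3) S^(1/2) = (1/0.014) × 0.2119^(2/3) × 0.0022^(1/2) = 1.19 m/s.

V = 1.19 m/s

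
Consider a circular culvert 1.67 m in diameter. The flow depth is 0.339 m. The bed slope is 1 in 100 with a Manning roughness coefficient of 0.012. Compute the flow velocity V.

For a circular section of diameter D = 1.67 m at depth y = 0.339 m, the central angle is θ = 2 arccos(1 − 2y/D) = 1.87 rad. Then A = (D²/8)(θ − sin θ) = 0.3186 m² and P = Dθ/2 = 1.561 m.
Hydraulic radius R = A/P = 0.3186/1.561 = 0.2041 m.
From Manning's equation, V = (1/n) R^(2/3) S^(1/2) = (1/0.012) × 0.2041^(2/3) × 0.01^(1/2) = 2.89 m/s.

V = 2.89 m/s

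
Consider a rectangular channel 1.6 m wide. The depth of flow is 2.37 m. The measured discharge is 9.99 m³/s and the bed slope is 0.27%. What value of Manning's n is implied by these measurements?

Flow area A = b·y = 1.6 × 2.37 = 3.792 m². Wetted perimeter P = b + 2y = 1.6 + 2×2.37 = 6.34 m.
Hydraulic radius R = A/P = 3.792/6.34 = 0.5981 m.
Rearranging Manning's equation: n = (1/Q) A R^(2/3) S^(1/2) = (1/9.99) × 3.792 × 0.5981^(2/3) × √0.0027 = 0.014.

n = 0.014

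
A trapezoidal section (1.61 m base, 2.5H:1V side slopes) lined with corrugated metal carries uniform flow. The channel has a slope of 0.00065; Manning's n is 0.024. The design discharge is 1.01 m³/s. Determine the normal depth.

y_n = 0.589 m

Manning's equation rearranged: A R^(2/3) = nQ / (1·√S) = 0.024 × 1.01 / (√0.00065) = 0.9508.
At y = 0.441 m: A R^(2/3) = 0.5363 — too small.
At y = 0.589 m: A R^(2/3) = 0.952 — ≈ 0.9508.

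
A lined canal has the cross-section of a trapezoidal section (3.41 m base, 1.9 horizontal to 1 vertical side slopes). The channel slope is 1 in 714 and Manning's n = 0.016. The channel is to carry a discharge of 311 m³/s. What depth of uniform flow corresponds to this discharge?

Manning's equation rearranged: A R^(2/3) = nQ / (1·√S) = 0.016 × 311 / (√0.001401) = 133.
Trying y = 4.6 m: A R^(2/3) = 100.5 — short.
Trying y = 5.85 m: A R^(2/3) = 175.9 — over.
Trying y = 5.19 m: A R^(2/3) = 132.9 — close enough.

y_n = 5.19 m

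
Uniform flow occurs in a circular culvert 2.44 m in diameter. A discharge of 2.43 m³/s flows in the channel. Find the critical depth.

y_c = 0.695 m

At critical depth, Q² T / (g A³) = 1, i.e. A³/T = Q²/g = 2.43²/9.81 = 0.6019.
At y = 0.756 m: A³/T = 0.8321 — high.
At y = 0.613 m: A³/T = 0.3685 — low.
At y = 0.695 m: A³/T = 0.6005 — close enough.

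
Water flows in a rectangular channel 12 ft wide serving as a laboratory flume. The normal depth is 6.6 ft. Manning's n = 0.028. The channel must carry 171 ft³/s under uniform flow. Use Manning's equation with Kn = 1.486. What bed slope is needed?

S = 0.00036

Flow area A = b·y = 12 × 6.6 = 79.2 ft². Wetted perimeter P = b + 2y = 12 + 2×6.6 = 25.2 ft.
Hydraulic radius R = A/P = 79.2/25.2 = 3.143 ft.
From Manning's equation, S = [nQ / (1.486 A R^(2/3))]² = [0.028 × 171 / (1.486 × 79.2 × 3.143^(2/3))]² = 0.00036.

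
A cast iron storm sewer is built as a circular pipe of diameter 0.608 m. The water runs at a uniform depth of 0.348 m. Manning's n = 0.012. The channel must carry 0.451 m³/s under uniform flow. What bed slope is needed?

For a circular section of diameter D = 0.608 m at depth y = 0.348 m, the central angle is θ = 2 arccos(1 − 2y/D) = 3.432 rad. Then A = (D²/8)(θ − sin θ) = 0.1718 m² and P = Dθ/2 = 1.043 m.
Hydraulic radius R = A/P = 0.1718/1.043 = 0.1647 m.
From Manning's equation, S = [nQ / (1 A R^(2/3))]² = [0.012 × 0.451 / (1 × 0.1718 × 0.1647^(2/3))]² = 0.011.

S = 0.011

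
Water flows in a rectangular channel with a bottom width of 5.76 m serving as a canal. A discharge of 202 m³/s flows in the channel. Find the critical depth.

y_c = 5 m

For a rectangular channel, critical depth y_c = (q²/g)^(1/3) where q = Q/b = 202/5.76 = 35.07 m²/s.
So y_c = (35.07²/9.81)^(1/3) = 5 m.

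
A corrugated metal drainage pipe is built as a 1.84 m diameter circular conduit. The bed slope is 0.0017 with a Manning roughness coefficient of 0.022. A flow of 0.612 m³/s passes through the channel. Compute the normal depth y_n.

y_n = 0.567 m

Manning's equation rearranged: A R^(2/3) = nQ / (1·√S) = 0.022 × 0.612 / (√0.0017) = 0.3265.
Try y = 0.402 m: A R^(2/3) = 0.1658 — low.
Try y = 0.668 m: A R^(2/3) = 0.4463 — high.
Try y = 0.567 m: A R^(2/3) = 0.3268 — matches.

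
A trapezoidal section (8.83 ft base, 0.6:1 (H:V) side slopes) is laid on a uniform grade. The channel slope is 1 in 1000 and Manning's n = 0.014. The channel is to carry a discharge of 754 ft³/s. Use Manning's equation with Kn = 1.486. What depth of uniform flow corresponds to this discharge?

y_n = 7.17 ft

Manning's equation rearranged: A R^(2/3) = nQ / (1.486·√S) = 0.014 × 754 / (1.486 × √0.001) = 224.6.
Trying y = 5.43 ft: A R^(2/3) = 138.2 — low.
Trying y = 8.79 ft: A R^(2/3) = 324.1 — high.
Trying y = 7.17 ft: A R^(2/3) = 224.6 — close enough.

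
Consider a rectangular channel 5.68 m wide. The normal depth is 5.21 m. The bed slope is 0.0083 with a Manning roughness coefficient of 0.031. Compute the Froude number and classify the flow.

subcritical

Flow area A = b·y = 5.68 × 5.21 = 29.59 m². Wetted perimeter P = b + 2y = 5.68 + 2×5.21 = 16.1 m.
Hydraulic radius R = A/P = 29.59/16.1 = 1.838 m.
V = (1/n) R^(2/3) √S = (1/0.031) × 1.838^(2/3) × √0.0083 = 4.41 m/s. Hydraulic depth D_h = A/T = 29.59/5.68 = 5.21 m.
Froude number Fr = V/√(g·D_h) = 4.41/√(9.81×5.21) = 0.617, which is less than 1, so the flow is subcritical.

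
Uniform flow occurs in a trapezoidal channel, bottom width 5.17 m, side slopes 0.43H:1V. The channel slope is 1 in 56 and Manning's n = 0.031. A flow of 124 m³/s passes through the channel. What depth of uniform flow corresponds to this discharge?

y_n = 3.11 m

Manning's equation rearranged: A R^(2/3) = nQ / (1·√S) = 0.031 × 124 / (√0.01786) = 28.77.
Trying y = 2.45 m: A R^(2/3) = 19.55 — too small.
Trying y = 3.71 m: A R^(2/3) = 38.43 — too large.
Trying y = 3.11 m: A R^(2/3) = 28.77 — close enough.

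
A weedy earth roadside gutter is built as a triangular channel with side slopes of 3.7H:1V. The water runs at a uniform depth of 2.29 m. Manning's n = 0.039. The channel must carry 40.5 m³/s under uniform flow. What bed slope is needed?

S = 0.0058

For a triangular section with side slope z = 3.7: A = zy² = 3.7×2.29² = 19.4 m²; P = 2y√(1+z²) = 2×2.29×3.833 = 17.55 m.
Hydraulic radius R = A/P = 19.4/17.55 = 1.105 m.
From Manning's equation, S = [nQ / (1 A R^(2/3))]² = [0.039 × 40.5 / (1 × 19.4 × 1.105^(2/3))]² = 0.0058.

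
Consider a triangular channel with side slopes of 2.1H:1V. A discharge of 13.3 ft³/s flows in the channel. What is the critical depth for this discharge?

At critical depth, Q² T / (g A³) = 1, i.e. A³/T = Q²/g = 13.3²/32.2 = 5.493.
At y = 0.96 ft: A³/T = 1.798 — low.
At y = 1.45 ft: A³/T = 14.13 — high.
At y = 1.2 ft: A³/T = 5.487 — close enough.

y_c = 1.2 ft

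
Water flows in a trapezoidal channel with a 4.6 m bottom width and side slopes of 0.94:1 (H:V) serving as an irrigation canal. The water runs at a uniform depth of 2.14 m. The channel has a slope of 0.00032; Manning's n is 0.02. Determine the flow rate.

Q = 15.5 m³/s

With bottom width b = 4.6 m and side slope z = 0.94: A = (b + zy)y = (4.6 + 0.94×2.14)×2.14 = 14.15 m²; P = b + 2y√(1+z²) = 4.6 + 2×2.14×1.372 = 10.47 m.
Hydraulic radius R = A/P = 14.15/10.47 = 1.351 m.
Manning's equation: Q = (1/n) A R^(2/3) S^(1/2) = (1/0.02) × 14.15 × 1.351^(2/3) × 0.00032^(1/2) = 15.5 m³/s.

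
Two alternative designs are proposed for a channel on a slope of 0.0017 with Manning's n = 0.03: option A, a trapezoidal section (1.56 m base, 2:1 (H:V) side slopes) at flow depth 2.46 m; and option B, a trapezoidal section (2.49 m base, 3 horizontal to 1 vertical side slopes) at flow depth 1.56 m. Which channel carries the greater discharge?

Channel A: With bottom width b = 1.56 m and side slope z = 2: A = (b + zy)y = (1.56 + 2×2.46)×2.46 = 15.94 m²; P = b + 2y√(1+z²) = 1.56 + 2×2.46×2.236 = 12.56 m. Hydraulic radius R = A/P = 15.94/12.56 = 1.269 m. Q_A = (1/0.03)·15.94·1.269^(2/3)·√0.0017 = 25.68 m³/s.
Channel B: With bottom width b = 2.49 m and side slope z = 3: A = (b + zy)y = (2.49 + 3×1.56)×1.56 = 11.19 m²; P = b + 2y√(1+z²) = 2.49 + 2×1.56×3.162 = 12.36 m. Hydraulic radius R = A/P = 11.19/12.36 = 0.9052 m. Q_B = (1/0.03)·11.19·0.9052^(2/3)·√0.0017 = 14.39 m³/s.
Q_A = 25.68 m³/s vs Q_B = 14.39 m³/s, so channel A carries more.

channel A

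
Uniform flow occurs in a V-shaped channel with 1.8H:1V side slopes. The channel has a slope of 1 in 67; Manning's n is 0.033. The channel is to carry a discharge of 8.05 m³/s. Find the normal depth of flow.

y_n = 1.32 m

Manning's equation rearranged: A R^(2/3) = nQ / (1·√S) = 0.033 × 8.05 / (√0.01493) = 2.174.
Trying y = 1.56 m: A R^(2/3) = 3.393 — over.
Trying y = 1.32 m: A R^(2/3) = 2.174 — matches.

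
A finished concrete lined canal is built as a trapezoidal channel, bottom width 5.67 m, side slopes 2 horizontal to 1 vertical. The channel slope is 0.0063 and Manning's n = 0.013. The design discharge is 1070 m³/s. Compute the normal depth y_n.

y_n = 5.28 m

Manning's equation rearranged: A R^(2/3) = nQ / (1·√S) = 0.013 × 1070 / (√0.0063) = 175.2.
Try y = 6.66 m: A R^(2/3) = 295.3 — high.
Try y = 4 m: A R^(2/3) = 95.86 — low.
Try y = 5.28 m: A R^(2/3) = 175.3 — close enough.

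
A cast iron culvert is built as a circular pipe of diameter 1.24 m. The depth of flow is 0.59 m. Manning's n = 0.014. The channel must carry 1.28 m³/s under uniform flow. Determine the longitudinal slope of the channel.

S = 0.00498

For a circular section of diameter D = 1.24 m at depth y = 0.59 m, the central angle is θ = 2 arccos(1 − 2y/D) = 3.045 rad. Then A = (D²/8)(θ − sin θ) = 0.5666 m² and P = Dθ/2 = 1.888 m.
Hydraulic radius R = A/P = 0.5666/1.888 = 0.3002 m.
From Manning's equation, S = [nQ / (1 A R^(2/3))]² = [0.014 × 1.28 / (1 × 0.5666 × 0.3002^(2/3))]² = 0.00498.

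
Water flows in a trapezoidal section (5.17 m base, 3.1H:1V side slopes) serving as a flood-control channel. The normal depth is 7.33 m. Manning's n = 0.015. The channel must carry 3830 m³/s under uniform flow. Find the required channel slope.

With bottom width b = 5.17 m and side slope z = 3.1: A = (b + zy)y = (5.17 + 3.1×7.33)×7.33 = 204.5 m²; P = b + 2y√(1+z²) = 5.17 + 2×7.33×3.257 = 52.92 m.
Hydraulic radius R = A/P = 204.5/52.92 = 3.863 m.
From Manning's equation, S = [nQ / (1 A R^(2/3))]² = [0.015 × 3830 / (1 × 204.5 × 3.863^(2/3))]² = 0.013.

S = 0.013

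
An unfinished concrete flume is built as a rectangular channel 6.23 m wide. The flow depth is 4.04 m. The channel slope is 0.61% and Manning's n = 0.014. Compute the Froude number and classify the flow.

Flow area A = b·y = 6.23 × 4.04 = 25.17 m². Wetted perimeter P = b + 2y = 6.23 + 2×4.04 = 14.31 m.
Hydraulic radius R = A/P = 25.17/14.31 = 1.759 m.
V = (1/n) R^(2/3) √S = (1/0.014) × 1.759^(2/3) × √0.0061 = 8.129 m/s. Hydraulic depth D_h = A/T = 25.17/6.23 = 4.04 m.
Froude number Fr = V/√(g·D_h) = 8.129/√(9.81×4.04) = 1.29, which is greater than 1, so the flow is supercritical.

supercritical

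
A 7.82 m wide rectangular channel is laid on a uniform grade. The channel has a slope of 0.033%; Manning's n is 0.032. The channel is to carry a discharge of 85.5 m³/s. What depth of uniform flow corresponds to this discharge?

y_n = 9.72 m

Manning's equation rearranged: A R^(2/3) = nQ / (1·√S) = 0.032 × 85.5 / (√0.00033) = 150.6.
Trying y = 12.3 m: A R^(2/3) = 198.6 — high.
Trying y = 7.4 m: A R^(2/3) = 108.2 — low.
Trying y = 9.72 m: A R^(2/3) = 150.6 — ≈ 150.6.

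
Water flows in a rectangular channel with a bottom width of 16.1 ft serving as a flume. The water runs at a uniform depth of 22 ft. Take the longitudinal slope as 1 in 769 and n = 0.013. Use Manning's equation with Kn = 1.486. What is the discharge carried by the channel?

Flow area A = b·y = 16.1 × 22 = 354.2 ft². Wetted perimeter P = b + 2y = 16.1 + 2×22 = 60.1 ft.
Hydraulic radius R = A/P = 354.2/60.1 = 5.894 ft.
Manning's equation: Q = (1.486/n) A R^(2/3) S^(1/2) = (1.486/0.013) × 354.2 × 5.894^(2/3) × 0.0013^(1/2) = 4760 ft³/s.

Q = 4760 ft³/s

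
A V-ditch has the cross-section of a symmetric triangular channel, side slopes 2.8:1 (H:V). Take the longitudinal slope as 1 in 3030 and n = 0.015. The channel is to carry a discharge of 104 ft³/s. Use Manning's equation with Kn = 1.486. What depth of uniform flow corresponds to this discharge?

Manning's equation rearranged: A R^(2/3) = nQ / (1.486·√S) = 0.015 × 104 / (1.486 × √0.00033) = 57.79.
At y = 4.17 ft: A R^(2/3) = 76.35 — high.
At y = 3.76 ft: A R^(2/3) = 57.93 — matches.

y_n = 3.76 ft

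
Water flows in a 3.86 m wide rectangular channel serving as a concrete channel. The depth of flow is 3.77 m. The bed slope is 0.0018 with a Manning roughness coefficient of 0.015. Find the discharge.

Q = 48.4 m³/s

Flow area A = b·y = 3.86 × 3.77 = 14.55 m². Wetted perimeter P = b + 2y = 3.86 + 2×3.77 = 11.4 m.
Hydraulic radius R = A/P = 14.55/11.4 = 1.277 m.
Manning's equation: Q = (1/n) A R^(2/3) S^(1/2) = (1/0.015) × 14.55 × 1.277^(2/3) × 0.0018^(1/2) = 48.4 m³/s.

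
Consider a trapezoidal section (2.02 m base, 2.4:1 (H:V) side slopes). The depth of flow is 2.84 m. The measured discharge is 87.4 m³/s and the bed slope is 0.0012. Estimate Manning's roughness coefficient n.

With bottom width b = 2.02 m and side slope z = 2.4: A = (b + zy)y = (2.02 + 2.4×2.84)×2.84 = 25.09 m²; P = b + 2y√(1+z²) = 2.02 + 2×2.84×2.6 = 16.79 m.
Hydraulic radius R = A/P = 25.09/16.79 = 1.495 m.
Rearranging Manning's equation: n = (1/Q) A R^(2/3) S^(1/2) = (1/87.4) × 25.09 × 1.495^(2/3) × √0.0012 = 0.013.

n = 0.013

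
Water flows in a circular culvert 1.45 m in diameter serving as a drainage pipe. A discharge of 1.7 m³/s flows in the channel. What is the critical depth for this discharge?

At critical depth, Q² T / (g A³) = 1, i.e. A³/T = Q²/g = 1.7²/9.81 = 0.2946.
Try y = 0.463 m: A³/T = 0.0693 — low.
Try y = 0.675 m: A³/T = 0.2954 — close enough.

y_c = 0.675 m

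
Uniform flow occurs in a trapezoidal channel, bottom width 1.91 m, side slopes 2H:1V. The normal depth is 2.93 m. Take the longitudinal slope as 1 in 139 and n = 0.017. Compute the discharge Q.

Q = 150 m³/s

With bottom width b = 1.91 m and side slope z = 2: A = (b + zy)y = (1.91 + 2×2.93)×2.93 = 22.77 m²; P = b + 2y√(1+z²) = 1.91 + 2×2.93×2.236 = 15.01 m.
Hydraulic radius R = A/P = 22.77/15.01 = 1.516 m.
Manning's equation: Q = (1/n) A R^(2/3) S^(1/2) = (1/0.017) × 22.77 × 1.516^(2/3) × 0.007194^(1/2) = 150 m³/s.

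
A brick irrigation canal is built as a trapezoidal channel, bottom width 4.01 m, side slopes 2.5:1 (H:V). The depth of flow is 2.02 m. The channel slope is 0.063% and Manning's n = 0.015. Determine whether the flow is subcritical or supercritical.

With bottom width b = 4.01 m and side slope z = 2.5: A = (b + zy)y = (4.01 + 2.5×2.02)×2.02 = 18.3 m²; P = b + 2y√(1+z²) = 4.01 + 2×2.02×2.693 = 14.89 m.
Hydraulic radius R = A/P = 18.3/14.89 = 1.229 m.
V = (1/n) R^(2/3) √S = (1/0.015) × 1.229^(2/3) × √0.00063 = 1.92 m/s. Hydraulic depth D_h = A/T = 18.3/14.11 = 1.297 m.
Froude number Fr = V/√(g·D_h) = 1.92/√(9.81×1.297) = 0.538, which is less than 1, so the flow is subcritical.

subcritical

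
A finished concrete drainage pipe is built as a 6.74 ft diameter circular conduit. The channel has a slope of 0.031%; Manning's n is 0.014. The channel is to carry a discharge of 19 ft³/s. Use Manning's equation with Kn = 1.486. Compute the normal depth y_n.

Manning's equation rearranged: A R^(2/3) = nQ / (1.486·√S) = 0.014 × 19 / (1.486 × √0.00031) = 10.17.
Try y = 1.5 ft: A R^(2/3) = 5.488 — too small.
Try y = 2.35 ft: A R^(2/3) = 13.19 — too large.
Try y = 2.05 ft: A R^(2/3) = 10.16 — close enough.

y_n = 2.05 ft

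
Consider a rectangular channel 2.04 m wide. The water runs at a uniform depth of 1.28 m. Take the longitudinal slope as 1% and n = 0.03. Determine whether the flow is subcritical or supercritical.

Flow area A = b·y = 2.04 × 1.28 = 2.611 m². Wetted perimeter P = b + 2y = 2.04 + 2×1.28 = 4.6 m.
Hydraulic radius R = A/P = 2.611/4.6 = 0.5677 m.
V = (1/n) R^(2/3) √S = (1/0.03) × 0.5677^(2/3) × √0.01 = 2.285 m/s. Hydraulic depth D_h = A/T = 2.611/2.04 = 1.28 m.
Froude number Fr = V/√(g·D_h) = 2.285/√(9.81×1.28) = 0.645, which is less than 1, so the flow is subcritical.

subcritical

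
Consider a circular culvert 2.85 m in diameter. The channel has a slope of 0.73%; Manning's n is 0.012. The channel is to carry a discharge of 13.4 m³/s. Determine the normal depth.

Manning's equation rearranged: A R^(2/3) = nQ / (1·√S) = 0.012 × 13.4 / (√0.0073) = 1.882.
At y = 1.41 m: A R^(2/3) = 2.499 — over.
At y = 0.913 m: A R^(2/3) = 1.131 — short.
At y = 1.2 m: A R^(2/3) = 1.882 — ≈ 1.882.

y_n = 1.2 m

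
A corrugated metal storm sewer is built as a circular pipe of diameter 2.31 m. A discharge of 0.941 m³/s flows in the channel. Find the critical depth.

At critical depth, Q² T / (g A³) = 1, i.e. A³/T = Q²/g = 0.941²/9.81 = 0.09026.
Try y = 0.308 m: A³/T = 0.02334 — too small.
Try y = 0.53 m: A³/T = 0.1967 — too large.
Try y = 0.434 m: A³/T = 0.08998 — matches.

y_c = 0.434 m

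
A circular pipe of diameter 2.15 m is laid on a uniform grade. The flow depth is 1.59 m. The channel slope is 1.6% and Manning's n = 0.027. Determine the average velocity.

V = 3.5 m/s

For a circular section of diameter D = 2.15 m at depth y = 1.59 m, the central angle is θ = 2 arccos(1 − 2y/D) = 4.141 rad. Then A = (D²/8)(θ − sin θ) = 2.879 m² and P = Dθ/2 = 4.451 m.
Hydraulic radius R = A/P = 2.879/4.451 = 0.6467 m.
From Manning's equation, V = (1/n) R^(2/3) S^(1/2) = (1/0.027) × 0.6467^(2/3) × 0.016^(1/2) = 3.5 m/s.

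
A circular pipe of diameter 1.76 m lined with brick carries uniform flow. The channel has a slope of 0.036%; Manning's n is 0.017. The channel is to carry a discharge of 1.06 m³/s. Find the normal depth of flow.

Manning's equation rearranged: A R^(2/3) = nQ / (1·√S) = 0.017 × 1.06 / (√0.00036) = 0.9497.
Trying y = 1.18 m: A R^(2/3) = 1.112 — too large.
Trying y = 1.06 m: A R^(2/3) = 0.951 — close enough.

y_n = 1.06 m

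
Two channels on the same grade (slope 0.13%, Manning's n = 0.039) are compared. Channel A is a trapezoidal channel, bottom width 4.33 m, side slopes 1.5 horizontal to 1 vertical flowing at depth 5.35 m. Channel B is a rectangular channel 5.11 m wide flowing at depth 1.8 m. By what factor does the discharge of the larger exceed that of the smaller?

13.8

Channel A: With bottom width b = 4.33 m and side slope z = 1.5: A = (b + zy)y = (4.33 + 1.5×5.35)×5.35 = 66.1 m²; P = b + 2y√(1+z²) = 4.33 + 2×5.35×1.803 = 23.62 m. Hydraulic radius R = A/P = 66.1/23.62 = 2.798 m. Q_A = (1/0.039)·66.1·2.798^(2/3)·√0.0013 = 121.4 m³/s.
Channel B: Flow area A = b·y = 5.11 × 1.8 = 9.198 m². Wetted perimeter P = b + 2y = 5.11 + 2×1.8 = 8.71 m. Hydraulic radius R = A/P = 9.198/8.71 = 1.056 m. Q_B = (1/0.039)·9.198·1.056^(2/3)·√0.0013 = 8.818 m³/s.
The larger discharge is 121.4 m³/s and the smaller is 8.818 m³/s; the ratio is 13.8.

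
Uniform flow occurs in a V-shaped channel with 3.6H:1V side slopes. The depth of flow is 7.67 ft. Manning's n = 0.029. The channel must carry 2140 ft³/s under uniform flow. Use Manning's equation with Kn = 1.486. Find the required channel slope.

S = 0.00681

For a triangular section with side slope z = 3.6: A = zy² = 3.6×7.67² = 211.8 ft²; P = 2y√(1+z²) = 2×7.67×3.736 = 57.31 ft.
Hydraulic radius R = A/P = 211.8/57.31 = 3.695 ft.
From Manning's equation, S = [nQ / (1.486 A R^(2/3))]² = [0.029 × 2140 / (1.486 × 211.8 × 3.695^(2/3))]² = 0.00681.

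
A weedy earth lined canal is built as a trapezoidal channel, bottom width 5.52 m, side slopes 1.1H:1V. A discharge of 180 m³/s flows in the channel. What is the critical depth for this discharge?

y_c = 3.71 m

At critical depth, Q² T / (g A³) = 1, i.e. A³/T = Q²/g = 180²/9.81 = 3303.
Trying y = 4.57 m: A³/T = 7190 — high.
Trying y = 2.66 m: A³/T = 997.2 — low.
Trying y = 3.71 m: A³/T = 3303 — ≈ 3303.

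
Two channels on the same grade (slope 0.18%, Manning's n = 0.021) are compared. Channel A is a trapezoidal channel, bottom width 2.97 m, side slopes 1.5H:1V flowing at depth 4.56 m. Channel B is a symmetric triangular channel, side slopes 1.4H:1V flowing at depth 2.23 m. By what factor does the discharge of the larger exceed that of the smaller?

12

Channel A: With bottom width b = 2.97 m and side slope z = 1.5: A = (b + zy)y = (2.97 + 1.5×4.56)×4.56 = 44.73 m²; P = b + 2y√(1+z²) = 2.97 + 2×4.56×1.803 = 19.41 m. Hydraulic radius R = A/P = 44.73/19.41 = 2.305 m. Q_A = (1/0.021)·44.73·2.305^(2/3)·√0.0018 = 157.7 m³/s.
Channel B: For a triangular section with side slope z = 1.4: A = zy² = 1.4×2.23² = 6.962 m²; P = 2y√(1+z²) = 2×2.23×1.72 = 7.673 m. Hydraulic radius R = A/P = 6.962/7.673 = 0.9073 m. Q_B = (1/0.021)·6.962·0.9073^(2/3)·√0.0018 = 13.18 m³/s.
The larger discharge is 157.7 m³/s and the smaller is 13.18 m³/s; the ratio is 12.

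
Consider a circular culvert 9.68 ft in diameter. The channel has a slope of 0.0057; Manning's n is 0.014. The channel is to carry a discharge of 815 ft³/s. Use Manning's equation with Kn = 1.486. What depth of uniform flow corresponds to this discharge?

y_n = 6.35 ft

Manning's equation rearranged: A R^(2/3) = nQ / (1.486·√S) = 0.014 × 815 / (1.486 × √0.0057) = 101.7.
Try y = 4.46 ft: A R^(2/3) = 57.6 — low.
Try y = 7.47 ft: A R^(2/3) = 124.9 — high.
Try y = 6.35 ft: A R^(2/3) = 101.7 — ≈ 101.7.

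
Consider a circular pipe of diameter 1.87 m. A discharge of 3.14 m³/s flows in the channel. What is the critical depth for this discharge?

y_c = 0.86 m

At critical depth, Q² T / (g A³) = 1, i.e. A³/T = Q²/g = 3.14²/9.81 = 1.005.
At y = 0.62 m: A³/T = 0.2859 — low.
At y = 0.86 m: A³/T = 1.006 — close enough.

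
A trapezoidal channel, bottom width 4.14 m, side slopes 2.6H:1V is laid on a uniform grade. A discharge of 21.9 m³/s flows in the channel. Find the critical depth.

At critical depth, Q² T / (g A³) = 1, i.e. A³/T = Q²/g = 21.9²/9.81 = 48.89.
At y = 1.36 m: A³/T = 101.5 — over.
At y = 1.12 m: A³/T = 49.45 — close enough.

y_c = 1.12 m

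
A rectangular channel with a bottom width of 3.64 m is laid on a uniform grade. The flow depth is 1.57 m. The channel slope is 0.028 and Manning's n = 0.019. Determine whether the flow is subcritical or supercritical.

Flow area A = b·y = 3.64 × 1.57 = 5.715 m². Wetted perimeter P = b + 2y = 3.64 + 2×1.57 = 6.78 m.
Hydraulic radius R = A/P = 5.715/6.78 = 0.8429 m.
V = (1/n) R^(2/3) √S = (1/0.019) × 0.8429^(2/3) × √0.028 = 7.858 m/s. Hydraulic depth D_h = A/T = 5.715/3.64 = 1.57 m.
Froude number Fr = V/√(g·D_h) = 7.858/√(9.81×1.57) = 2, which is greater than 1, so the flow is supercritical.

supercritical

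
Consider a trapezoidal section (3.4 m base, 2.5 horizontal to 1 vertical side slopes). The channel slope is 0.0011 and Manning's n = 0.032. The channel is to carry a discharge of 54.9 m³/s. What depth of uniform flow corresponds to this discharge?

y_n = 3.19 m

Manning's equation rearranged: A R^(2/3) = nQ / (1·√S) = 0.032 × 54.9 / (√0.0011) = 52.97.
At y = 2.86 m: A R^(2/3) = 41.36 — low.
At y = 3.5 m: A R^(2/3) = 65.5 — high.
At y = 3.19 m: A R^(2/3) = 52.96 — close enough.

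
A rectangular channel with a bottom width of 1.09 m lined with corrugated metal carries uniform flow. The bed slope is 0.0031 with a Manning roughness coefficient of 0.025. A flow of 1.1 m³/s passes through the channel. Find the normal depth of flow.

Manning's equation rearranged: A R^(2/3) = nQ / (1·√S) = 0.025 × 1.1 / (√0.0031) = 0.4939.
Try y = 0.747 m: A R^(2/3) = 0.377 — short.
Try y = 1.04 m: A R^(2/3) = 0.5711 — over.
Try y = 0.925 m: A R^(2/3) = 0.494 — close enough.

y_n = 0.925 m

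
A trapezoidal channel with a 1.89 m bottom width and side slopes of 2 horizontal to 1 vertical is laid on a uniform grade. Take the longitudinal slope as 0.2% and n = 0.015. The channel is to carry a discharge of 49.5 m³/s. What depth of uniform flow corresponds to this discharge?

Manning's equation rearranged: A R^(2/3) = nQ / (1·√S) = 0.015 × 49.5 / (√0.002) = 16.6.
Try y = 1.95 m: A R^(2/3) = 11.77 — short.
Try y = 2.52 m: A R^(2/3) = 21.09 — over.
Try y = 2.27 m: A R^(2/3) = 16.59 — close enough.

y_n = 2.27 m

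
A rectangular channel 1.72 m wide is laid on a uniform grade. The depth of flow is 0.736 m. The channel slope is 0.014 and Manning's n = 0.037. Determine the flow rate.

Flow area A = b·y = 1.72 × 0.736 = 1.266 m². Wetted perimeter P = b + 2y = 1.72 + 2×0.736 = 3.192 m.
Hydraulic radius R = A/P = 1.266/3.192 = 0.3966 m.
Manning's equation: Q = (1/n) A R^(2/3) S^(1/2) = (1/0.037) × 1.266 × 0.3966^(2/3) × 0.014^(1/2) = 2.19 m³/s.

Q = 2.19 m³/s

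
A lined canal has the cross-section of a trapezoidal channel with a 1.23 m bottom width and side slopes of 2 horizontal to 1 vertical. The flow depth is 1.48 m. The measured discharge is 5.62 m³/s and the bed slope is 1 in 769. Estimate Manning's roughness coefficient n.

With bottom width b = 1.23 m and side slope z = 2: A = (b + zy)y = (1.23 + 2×1.48)×1.48 = 6.201 m²; P = b + 2y√(1+z²) = 1.23 + 2×1.48×2.236 = 7.849 m.
Hydraulic radius R = A/P = 6.201/7.849 = 0.7901 m.
Rearranging Manning's equation: n = (1/Q) A R^(2/3) S^(1/2) = (1/5.62) × 6.201 × 0.7901^(2/3) × √0.0013 = 0.034.

n = 0.034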